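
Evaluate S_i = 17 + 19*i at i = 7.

S_7 = 17 + 19*7 = 17 + 133 = 150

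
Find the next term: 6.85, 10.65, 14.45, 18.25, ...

Differences: 10.65 - 6.85 = 3.8
This is an arithmetic sequence with common difference d = 3.8.
Next term = 18.25 + 3.8 = 22.05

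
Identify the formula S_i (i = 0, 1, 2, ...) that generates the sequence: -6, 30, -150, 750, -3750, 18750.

Check ratios: 30 / -6 = -5.0
Common ratio r = -5.
First term a = -6.
Formula: S_i = -6 * (-5)^i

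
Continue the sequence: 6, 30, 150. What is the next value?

Ratios: 30 / 6 = 5.0
This is a geometric sequence with common ratio r = 5.
Next term = 150 * 5 = 750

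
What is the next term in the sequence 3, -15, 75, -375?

Ratios: -15 / 3 = -5.0
This is a geometric sequence with common ratio r = -5.
Next term = -375 * -5 = 1875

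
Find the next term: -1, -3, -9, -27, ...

Ratios: -3 / -1 = 3.0
This is a geometric sequence with common ratio r = 3.
Next term = -27 * 3 = -81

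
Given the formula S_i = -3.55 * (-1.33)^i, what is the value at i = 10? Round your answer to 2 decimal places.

S_10 = -3.55 * (-1.33)^10 ≈ -3.55 * 17.3187 ≈ -61.48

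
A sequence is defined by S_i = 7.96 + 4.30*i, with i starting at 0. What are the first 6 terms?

This is an arithmetic sequence.
i=0: S_0 = 7.96 + 4.3*0 = 7.96
i=1: S_1 = 7.96 + 4.3*1 = 12.26
i=2: S_2 = 7.96 + 4.3*2 = 16.56
i=3: S_3 = 7.96 + 4.3*3 = 20.86
i=4: S_4 = 7.96 + 4.3*4 = 25.16
i=5: S_5 = 7.96 + 4.3*5 = 29.46
The first 6 terms are: [7.96, 12.26, 16.56, 20.86, 25.16, 29.46]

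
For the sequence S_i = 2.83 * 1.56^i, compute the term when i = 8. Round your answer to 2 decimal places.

S_8 = 2.83 * 1.56^8 ≈ 2.83 * 35.0749 ≈ 99.26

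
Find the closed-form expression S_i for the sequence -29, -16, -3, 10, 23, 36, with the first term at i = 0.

Check differences: -16 - -29 = 13
-3 - -16 = 13
Common difference d = 13.
First term a = -29.
Formula: S_i = -29 + 13*i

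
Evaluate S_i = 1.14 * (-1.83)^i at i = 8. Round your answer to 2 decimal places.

S_8 = 1.14 * (-1.83)^8 ≈ 1.14 * 125.7792 ≈ 143.39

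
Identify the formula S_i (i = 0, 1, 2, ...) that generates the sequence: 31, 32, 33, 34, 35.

Check differences: 32 - 31 = 1
33 - 32 = 1
Common difference d = 1.
First term a = 31.
Formula: S_i = 31 + 1*i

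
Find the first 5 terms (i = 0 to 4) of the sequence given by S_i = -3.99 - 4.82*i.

This is an arithmetic sequence.
i=0: S_0 = -3.99 + -4.82*0 = -3.99
i=1: S_1 = -3.99 + -4.82*1 = -8.81
i=2: S_2 = -3.99 + -4.82*2 = -13.63
i=3: S_3 = -3.99 + -4.82*3 = -18.45
i=4: S_4 = -3.99 + -4.82*4 = -23.27
The first 5 terms are: [-3.99, -8.81, -13.63, -18.45, -23.27]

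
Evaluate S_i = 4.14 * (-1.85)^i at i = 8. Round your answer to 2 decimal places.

S_8 = 4.14 * (-1.85)^8 ≈ 4.14 * 137.2062 ≈ 568.03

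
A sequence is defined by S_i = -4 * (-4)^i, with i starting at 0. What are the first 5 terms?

This is a geometric sequence.
i=0: S_0 = -4 * (-4)^0 = -4
i=1: S_1 = -4 * (-4)^1 = 16
i=2: S_2 = -4 * (-4)^2 = -64
i=3: S_3 = -4 * (-4)^3 = 256
i=4: S_4 = -4 * (-4)^4 = -1024
The first 5 terms are: [-4, 16, -64, 256, -1024]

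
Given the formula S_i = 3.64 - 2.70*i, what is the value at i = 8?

S_8 = 3.64 + -2.7*8 = 3.64 + -21.6 = -17.96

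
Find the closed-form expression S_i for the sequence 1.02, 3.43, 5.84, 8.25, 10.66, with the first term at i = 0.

Check differences: 3.43 - 1.02 = 2.41
5.84 - 3.43 = 2.41
Common difference d = 2.41.
First term a = 1.02.
Formula: S_i = 1.02 + 2.41*i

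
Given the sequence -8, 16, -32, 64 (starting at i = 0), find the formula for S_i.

Check ratios: 16 / -8 = -2.0
Common ratio r = -2.
First term a = -8.
Formula: S_i = -8 * (-2)^i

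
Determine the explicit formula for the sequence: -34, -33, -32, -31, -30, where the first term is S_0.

Check differences: -33 - -34 = 1
-32 - -33 = 1
Common difference d = 1.
First term a = -34.
Formula: S_i = -34 + 1*i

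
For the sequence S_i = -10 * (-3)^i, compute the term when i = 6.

S_6 = -10 * (-3)^6 = -10 * 729 = -7290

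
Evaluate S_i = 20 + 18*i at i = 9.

S_9 = 20 + 18*9 = 20 + 162 = 182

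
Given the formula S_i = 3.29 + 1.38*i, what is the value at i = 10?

S_10 = 3.29 + 1.38*10 = 3.29 + 13.8 = 17.09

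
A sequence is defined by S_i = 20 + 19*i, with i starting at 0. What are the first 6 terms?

This is an arithmetic sequence.
i=0: S_0 = 20 + 19*0 = 20
i=1: S_1 = 20 + 19*1 = 39
i=2: S_2 = 20 + 19*2 = 58
i=3: S_3 = 20 + 19*3 = 77
i=4: S_4 = 20 + 19*4 = 96
i=5: S_5 = 20 + 19*5 = 115
The first 6 terms are: [20, 39, 58, 77, 96, 115]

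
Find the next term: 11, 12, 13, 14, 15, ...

Differences: 12 - 11 = 1
This is an arithmetic sequence with common difference d = 1.
Next term = 15 + 1 = 16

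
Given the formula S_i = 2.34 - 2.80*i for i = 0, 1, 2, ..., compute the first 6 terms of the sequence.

This is an arithmetic sequence.
i=0: S_0 = 2.34 + -2.8*0 = 2.34
i=1: S_1 = 2.34 + -2.8*1 = -0.46
i=2: S_2 = 2.34 + -2.8*2 = -3.26
i=3: S_3 = 2.34 + -2.8*3 = -6.06
i=4: S_4 = 2.34 + -2.8*4 = -8.86
i=5: S_5 = 2.34 + -2.8*5 = -11.66
The first 6 terms are: [2.34, -0.46, -3.26, -6.06, -8.86, -11.66]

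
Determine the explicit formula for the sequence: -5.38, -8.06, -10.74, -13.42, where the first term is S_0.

Check differences: -8.06 - -5.38 = -2.68
-10.74 - -8.06 = -2.68
Common difference d = -2.68.
First term a = -5.38.
Formula: S_i = -5.38 - 2.68*i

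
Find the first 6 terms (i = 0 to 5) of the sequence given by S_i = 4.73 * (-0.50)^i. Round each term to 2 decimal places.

This is a geometric sequence.
i=0: S_0 = 4.73 * (-0.5)^0 = 4.73
i=1: S_1 = 4.73 * (-0.5)^1 ≈ -2.37
i=2: S_2 = 4.73 * (-0.5)^2 ≈ 1.18
i=3: S_3 = 4.73 * (-0.5)^3 ≈ -0.59
i=4: S_4 = 4.73 * (-0.5)^4 ≈ 0.3
i=5: S_5 = 4.73 * (-0.5)^5 ≈ -0.15
The first 6 terms are: [4.73, -2.37, 1.18, -0.59, 0.3, -0.15]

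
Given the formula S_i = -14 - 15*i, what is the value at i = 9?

S_9 = -14 + -15*9 = -14 + -135 = -149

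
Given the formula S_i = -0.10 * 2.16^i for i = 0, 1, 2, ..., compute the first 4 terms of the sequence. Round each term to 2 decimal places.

This is a geometric sequence.
i=0: S_0 = -0.1 * 2.16^0 = -0.1
i=1: S_1 = -0.1 * 2.16^1 ≈ -0.22
i=2: S_2 = -0.1 * 2.16^2 ≈ -0.47
i=3: S_3 = -0.1 * 2.16^3 ≈ -1.01
The first 4 terms are: [-0.1, -0.22, -0.47, -1.01]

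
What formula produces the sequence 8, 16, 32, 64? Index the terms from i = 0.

Check ratios: 16 / 8 = 2.0
Common ratio r = 2.
First term a = 8.
Formula: S_i = 8 * 2^i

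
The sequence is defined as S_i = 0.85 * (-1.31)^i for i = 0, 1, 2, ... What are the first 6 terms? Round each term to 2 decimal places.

This is a geometric sequence.
i=0: S_0 = 0.85 * (-1.31)^0 = 0.85
i=1: S_1 = 0.85 * (-1.31)^1 ≈ -1.11
i=2: S_2 = 0.85 * (-1.31)^2 ≈ 1.46
i=3: S_3 = 0.85 * (-1.31)^3 ≈ -1.91
i=4: S_4 = 0.85 * (-1.31)^4 ≈ 2.5
i=5: S_5 = 0.85 * (-1.31)^5 ≈ -3.28
The first 6 terms are: [0.85, -1.11, 1.46, -1.91, 2.5, -3.28]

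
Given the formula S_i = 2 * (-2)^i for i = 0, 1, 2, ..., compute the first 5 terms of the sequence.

This is a geometric sequence.
i=0: S_0 = 2 * (-2)^0 = 2
i=1: S_1 = 2 * (-2)^1 = -4
i=2: S_2 = 2 * (-2)^2 = 8
i=3: S_3 = 2 * (-2)^3 = -16
i=4: S_4 = 2 * (-2)^4 = 32
The first 5 terms are: [2, -4, 8, -16, 32]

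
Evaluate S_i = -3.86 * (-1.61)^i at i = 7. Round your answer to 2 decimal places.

S_7 = -3.86 * (-1.61)^7 ≈ -3.86 * -28.0402 ≈ 108.24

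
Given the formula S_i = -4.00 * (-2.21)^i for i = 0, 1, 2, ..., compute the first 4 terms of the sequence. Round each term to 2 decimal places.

This is a geometric sequence.
i=0: S_0 = -4.0 * (-2.21)^0 = -4.0
i=1: S_1 = -4.0 * (-2.21)^1 = 8.84
i=2: S_2 = -4.0 * (-2.21)^2 ≈ -19.54
i=3: S_3 = -4.0 * (-2.21)^3 ≈ 43.18
The first 4 terms are: [-4.0, 8.84, -19.54, 43.18]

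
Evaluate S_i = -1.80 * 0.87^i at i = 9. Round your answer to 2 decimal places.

S_9 = -1.8 * 0.87^9 ≈ -1.8 * 0.2855 ≈ -0.51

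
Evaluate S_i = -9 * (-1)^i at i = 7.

S_7 = -9 * (-1)^7 = -9 * -1 = 9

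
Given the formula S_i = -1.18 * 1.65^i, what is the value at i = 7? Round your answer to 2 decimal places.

S_7 = -1.18 * 1.65^7 ≈ -1.18 * 33.2957 ≈ -39.29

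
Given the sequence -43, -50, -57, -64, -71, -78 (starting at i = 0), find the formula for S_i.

Check differences: -50 - -43 = -7
-57 - -50 = -7
Common difference d = -7.
First term a = -43.
Formula: S_i = -43 - 7*i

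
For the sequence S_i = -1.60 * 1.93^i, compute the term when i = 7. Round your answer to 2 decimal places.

S_7 = -1.6 * 1.93^7 ≈ -1.6 * 99.7473 ≈ -159.6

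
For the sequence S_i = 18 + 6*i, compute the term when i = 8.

S_8 = 18 + 6*8 = 18 + 48 = 66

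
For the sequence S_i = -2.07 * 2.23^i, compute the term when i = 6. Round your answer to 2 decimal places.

S_6 = -2.07 * 2.23^6 ≈ -2.07 * 122.9785 ≈ -254.57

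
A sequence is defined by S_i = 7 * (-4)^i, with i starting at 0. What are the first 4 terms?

This is a geometric sequence.
i=0: S_0 = 7 * (-4)^0 = 7
i=1: S_1 = 7 * (-4)^1 = -28
i=2: S_2 = 7 * (-4)^2 = 112
i=3: S_3 = 7 * (-4)^3 = -448
The first 4 terms are: [7, -28, 112, -448]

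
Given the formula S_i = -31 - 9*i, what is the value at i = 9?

S_9 = -31 + -9*9 = -31 + -81 = -112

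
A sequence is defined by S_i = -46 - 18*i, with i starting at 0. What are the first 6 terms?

This is an arithmetic sequence.
i=0: S_0 = -46 + -18*0 = -46
i=1: S_1 = -46 + -18*1 = -64
i=2: S_2 = -46 + -18*2 = -82
i=3: S_3 = -46 + -18*3 = -100
i=4: S_4 = -46 + -18*4 = -118
i=5: S_5 = -46 + -18*5 = -136
The first 6 terms are: [-46, -64, -82, -100, -118, -136]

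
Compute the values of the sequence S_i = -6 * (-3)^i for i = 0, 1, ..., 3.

This is a geometric sequence.
i=0: S_0 = -6 * (-3)^0 = -6
i=1: S_1 = -6 * (-3)^1 = 18
i=2: S_2 = -6 * (-3)^2 = -54
i=3: S_3 = -6 * (-3)^3 = 162
The first 4 terms are: [-6, 18, -54, 162]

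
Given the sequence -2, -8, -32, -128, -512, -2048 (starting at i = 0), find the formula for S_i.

Check ratios: -8 / -2 = 4.0
Common ratio r = 4.
First term a = -2.
Formula: S_i = -2 * 4^i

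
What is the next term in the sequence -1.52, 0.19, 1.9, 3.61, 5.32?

Differences: 0.19 - -1.52 = 1.71
This is an arithmetic sequence with common difference d = 1.71.
Next term = 5.32 + 1.71 = 7.03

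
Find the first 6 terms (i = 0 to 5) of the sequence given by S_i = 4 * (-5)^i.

This is a geometric sequence.
i=0: S_0 = 4 * (-5)^0 = 4
i=1: S_1 = 4 * (-5)^1 = -20
i=2: S_2 = 4 * (-5)^2 = 100
i=3: S_3 = 4 * (-5)^3 = -500
i=4: S_4 = 4 * (-5)^4 = 2500
i=5: S_5 = 4 * (-5)^5 = -12500
The first 6 terms are: [4, -20, 100, -500, 2500, -12500]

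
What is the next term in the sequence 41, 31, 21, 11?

Differences: 31 - 41 = -10
This is an arithmetic sequence with common difference d = -10.
Next term = 11 + -10 = 1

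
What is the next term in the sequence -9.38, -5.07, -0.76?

Differences: -5.07 - -9.38 = 4.31
This is an arithmetic sequence with common difference d = 4.31.
Next term = -0.76 + 4.31 = 3.55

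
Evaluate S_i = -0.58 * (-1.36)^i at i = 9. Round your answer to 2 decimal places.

S_9 = -0.58 * (-1.36)^9 ≈ -0.58 * -15.9166 ≈ 9.23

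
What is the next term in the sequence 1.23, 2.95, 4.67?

Differences: 2.95 - 1.23 = 1.72
This is an arithmetic sequence with common difference d = 1.72.
Next term = 4.67 + 1.72 = 6.39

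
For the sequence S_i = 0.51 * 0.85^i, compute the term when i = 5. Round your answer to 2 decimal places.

S_5 = 0.51 * 0.85^5 ≈ 0.51 * 0.4437 ≈ 0.23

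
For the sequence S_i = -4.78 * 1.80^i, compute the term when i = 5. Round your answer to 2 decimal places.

S_5 = -4.78 * 1.8^5 ≈ -4.78 * 18.8957 ≈ -90.32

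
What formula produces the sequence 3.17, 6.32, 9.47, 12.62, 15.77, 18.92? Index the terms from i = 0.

Check differences: 6.32 - 3.17 = 3.15
9.47 - 6.32 = 3.15
Common difference d = 3.15.
First term a = 3.17.
Formula: S_i = 3.17 + 3.15*i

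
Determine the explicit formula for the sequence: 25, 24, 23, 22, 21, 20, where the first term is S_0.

Check differences: 24 - 25 = -1
23 - 24 = -1
Common difference d = -1.
First term a = 25.
Formula: S_i = 25 - 1*i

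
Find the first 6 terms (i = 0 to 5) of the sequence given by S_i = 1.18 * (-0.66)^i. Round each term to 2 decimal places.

This is a geometric sequence.
i=0: S_0 = 1.18 * (-0.66)^0 = 1.18
i=1: S_1 = 1.18 * (-0.66)^1 ≈ -0.78
i=2: S_2 = 1.18 * (-0.66)^2 ≈ 0.51
i=3: S_3 = 1.18 * (-0.66)^3 ≈ -0.34
i=4: S_4 = 1.18 * (-0.66)^4 ≈ 0.22
i=5: S_5 = 1.18 * (-0.66)^5 ≈ -0.15
The first 6 terms are: [1.18, -0.78, 0.51, -0.34, 0.22, -0.15]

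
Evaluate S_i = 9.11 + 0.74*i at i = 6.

S_6 = 9.11 + 0.74*6 = 9.11 + 4.44 = 13.55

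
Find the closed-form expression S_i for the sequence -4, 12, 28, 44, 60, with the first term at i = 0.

Check differences: 12 - -4 = 16
28 - 12 = 16
Common difference d = 16.
First term a = -4.
Formula: S_i = -4 + 16*i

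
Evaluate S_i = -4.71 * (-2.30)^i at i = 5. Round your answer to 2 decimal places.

S_5 = -4.71 * (-2.3)^5 ≈ -4.71 * -64.3634 ≈ 303.15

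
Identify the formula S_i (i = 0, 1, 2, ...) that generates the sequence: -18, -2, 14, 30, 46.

Check differences: -2 - -18 = 16
14 - -2 = 16
Common difference d = 16.
First term a = -18.
Formula: S_i = -18 + 16*i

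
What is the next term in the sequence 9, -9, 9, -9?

Ratios: -9 / 9 = -1.0
This is a geometric sequence with common ratio r = -1.
Next term = -9 * -1 = 9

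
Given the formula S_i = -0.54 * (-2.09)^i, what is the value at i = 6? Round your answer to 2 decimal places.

S_6 = -0.54 * (-2.09)^6 ≈ -0.54 * 83.3446 ≈ -45.01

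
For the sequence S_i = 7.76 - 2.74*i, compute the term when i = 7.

S_7 = 7.76 + -2.74*7 = 7.76 + -19.18 = -11.42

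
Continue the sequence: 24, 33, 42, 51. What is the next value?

Differences: 33 - 24 = 9
This is an arithmetic sequence with common difference d = 9.
Next term = 51 + 9 = 60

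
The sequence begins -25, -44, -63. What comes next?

Differences: -44 - -25 = -19
This is an arithmetic sequence with common difference d = -19.
Next term = -63 + -19 = -82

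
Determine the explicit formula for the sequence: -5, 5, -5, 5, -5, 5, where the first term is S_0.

Check ratios: 5 / -5 = -1.0
Common ratio r = -1.
First term a = -5.
Formula: S_i = -5 * (-1)^i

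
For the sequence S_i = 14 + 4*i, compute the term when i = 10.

S_10 = 14 + 4*10 = 14 + 40 = 54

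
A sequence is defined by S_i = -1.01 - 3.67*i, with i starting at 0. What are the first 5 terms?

This is an arithmetic sequence.
i=0: S_0 = -1.01 + -3.67*0 = -1.01
i=1: S_1 = -1.01 + -3.67*1 = -4.68
i=2: S_2 = -1.01 + -3.67*2 = -8.35
i=3: S_3 = -1.01 + -3.67*3 = -12.02
i=4: S_4 = -1.01 + -3.67*4 = -15.69
The first 5 terms are: [-1.01, -4.68, -8.35, -12.02, -15.69]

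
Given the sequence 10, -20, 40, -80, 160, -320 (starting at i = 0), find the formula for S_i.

Check ratios: -20 / 10 = -2.0
Common ratio r = -2.
First term a = 10.
Formula: S_i = 10 * (-2)^i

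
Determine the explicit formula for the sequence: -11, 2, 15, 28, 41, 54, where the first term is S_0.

Check differences: 2 - -11 = 13
15 - 2 = 13
Common difference d = 13.
First term a = -11.
Formula: S_i = -11 + 13*i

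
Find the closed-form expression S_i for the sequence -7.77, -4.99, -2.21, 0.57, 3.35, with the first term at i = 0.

Check differences: -4.99 - -7.77 = 2.78
-2.21 - -4.99 = 2.78
Common difference d = 2.78.
First term a = -7.77.
Formula: S_i = -7.77 + 2.78*i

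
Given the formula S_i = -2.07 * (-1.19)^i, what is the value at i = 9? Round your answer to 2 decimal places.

S_9 = -2.07 * (-1.19)^9 ≈ -2.07 * -4.7854 ≈ 9.91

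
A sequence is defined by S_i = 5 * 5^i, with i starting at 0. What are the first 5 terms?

This is a geometric sequence.
i=0: S_0 = 5 * 5^0 = 5
i=1: S_1 = 5 * 5^1 = 25
i=2: S_2 = 5 * 5^2 = 125
i=3: S_3 = 5 * 5^3 = 625
i=4: S_4 = 5 * 5^4 = 3125
The first 5 terms are: [5, 25, 125, 625, 3125]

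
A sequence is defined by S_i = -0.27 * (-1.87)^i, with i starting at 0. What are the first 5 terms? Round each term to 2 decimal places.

This is a geometric sequence.
i=0: S_0 = -0.27 * (-1.87)^0 = -0.27
i=1: S_1 = -0.27 * (-1.87)^1 ≈ 0.5
i=2: S_2 = -0.27 * (-1.87)^2 ≈ -0.94
i=3: S_3 = -0.27 * (-1.87)^3 ≈ 1.77
i=4: S_4 = -0.27 * (-1.87)^4 ≈ -3.3
The first 5 terms are: [-0.27, 0.5, -0.94, 1.77, -3.3]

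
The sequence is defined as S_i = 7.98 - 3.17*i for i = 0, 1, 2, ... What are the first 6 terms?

This is an arithmetic sequence.
i=0: S_0 = 7.98 + -3.17*0 = 7.98
i=1: S_1 = 7.98 + -3.17*1 = 4.81
i=2: S_2 = 7.98 + -3.17*2 = 1.64
i=3: S_3 = 7.98 + -3.17*3 = -1.53
i=4: S_4 = 7.98 + -3.17*4 = -4.7
i=5: S_5 = 7.98 + -3.17*5 = -7.87
The first 6 terms are: [7.98, 4.81, 1.64, -1.53, -4.7, -7.87]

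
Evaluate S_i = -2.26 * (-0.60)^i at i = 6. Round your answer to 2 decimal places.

S_6 = -2.26 * (-0.6)^6 ≈ -2.26 * 0.0467 ≈ -0.11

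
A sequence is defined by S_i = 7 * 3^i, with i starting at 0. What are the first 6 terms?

This is a geometric sequence.
i=0: S_0 = 7 * 3^0 = 7
i=1: S_1 = 7 * 3^1 = 21
i=2: S_2 = 7 * 3^2 = 63
i=3: S_3 = 7 * 3^3 = 189
i=4: S_4 = 7 * 3^4 = 567
i=5: S_5 = 7 * 3^5 = 1701
The first 6 terms are: [7, 21, 63, 189, 567, 1701]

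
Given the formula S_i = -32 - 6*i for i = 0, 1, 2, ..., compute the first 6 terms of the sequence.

This is an arithmetic sequence.
i=0: S_0 = -32 + -6*0 = -32
i=1: S_1 = -32 + -6*1 = -38
i=2: S_2 = -32 + -6*2 = -44
i=3: S_3 = -32 + -6*3 = -50
i=4: S_4 = -32 + -6*4 = -56
i=5: S_5 = -32 + -6*5 = -62
The first 6 terms are: [-32, -38, -44, -50, -56, -62]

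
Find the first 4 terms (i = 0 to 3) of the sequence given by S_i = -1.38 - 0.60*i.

This is an arithmetic sequence.
i=0: S_0 = -1.38 + -0.6*0 = -1.38
i=1: S_1 = -1.38 + -0.6*1 = -1.98
i=2: S_2 = -1.38 + -0.6*2 = -2.58
i=3: S_3 = -1.38 + -0.6*3 = -3.18
The first 4 terms are: [-1.38, -1.98, -2.58, -3.18]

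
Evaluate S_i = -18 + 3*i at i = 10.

S_10 = -18 + 3*10 = -18 + 30 = 12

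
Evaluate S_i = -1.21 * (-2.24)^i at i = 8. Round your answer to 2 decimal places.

S_8 = -1.21 * (-2.24)^8 ≈ -1.21 * 633.8466 ≈ -766.95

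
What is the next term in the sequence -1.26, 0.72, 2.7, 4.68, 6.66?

Differences: 0.72 - -1.26 = 1.98
This is an arithmetic sequence with common difference d = 1.98.
Next term = 6.66 + 1.98 = 8.64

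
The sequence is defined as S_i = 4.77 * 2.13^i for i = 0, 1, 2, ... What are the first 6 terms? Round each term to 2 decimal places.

This is a geometric sequence.
i=0: S_0 = 4.77 * 2.13^0 = 4.77
i=1: S_1 = 4.77 * 2.13^1 ≈ 10.16
i=2: S_2 = 4.77 * 2.13^2 ≈ 21.64
i=3: S_3 = 4.77 * 2.13^3 ≈ 46.1
i=4: S_4 = 4.77 * 2.13^4 ≈ 98.18
i=5: S_5 = 4.77 * 2.13^5 ≈ 209.13
The first 6 terms are: [4.77, 10.16, 21.64, 46.1, 98.18, 209.13]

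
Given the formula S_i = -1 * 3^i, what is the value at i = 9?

S_9 = -1 * 3^9 = -1 * 19683 = -19683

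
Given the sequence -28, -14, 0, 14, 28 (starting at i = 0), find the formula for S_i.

Check differences: -14 - -28 = 14
0 - -14 = 14
Common difference d = 14.
First term a = -28.
Formula: S_i = -28 + 14*i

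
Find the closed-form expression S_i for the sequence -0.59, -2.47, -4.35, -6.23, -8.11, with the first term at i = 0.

Check differences: -2.47 - -0.59 = -1.88
-4.35 - -2.47 = -1.88
Common difference d = -1.88.
First term a = -0.59.
Formula: S_i = -0.59 - 1.88*i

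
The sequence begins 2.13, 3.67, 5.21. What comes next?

Differences: 3.67 - 2.13 = 1.54
This is an arithmetic sequence with common difference d = 1.54.
Next term = 5.21 + 1.54 = 6.75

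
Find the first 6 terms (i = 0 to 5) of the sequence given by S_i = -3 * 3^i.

This is a geometric sequence.
i=0: S_0 = -3 * 3^0 = -3
i=1: S_1 = -3 * 3^1 = -9
i=2: S_2 = -3 * 3^2 = -27
i=3: S_3 = -3 * 3^3 = -81
i=4: S_4 = -3 * 3^4 = -243
i=5: S_5 = -3 * 3^5 = -729
The first 6 terms are: [-3, -9, -27, -81, -243, -729]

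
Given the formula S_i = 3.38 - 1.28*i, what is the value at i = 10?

S_10 = 3.38 + -1.28*10 = 3.38 + -12.8 = -9.42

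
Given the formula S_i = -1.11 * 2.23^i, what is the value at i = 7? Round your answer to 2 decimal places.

S_7 = -1.11 * 2.23^7 ≈ -1.11 * 274.242 ≈ -304.41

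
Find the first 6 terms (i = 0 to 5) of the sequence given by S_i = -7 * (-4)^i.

This is a geometric sequence.
i=0: S_0 = -7 * (-4)^0 = -7
i=1: S_1 = -7 * (-4)^1 = 28
i=2: S_2 = -7 * (-4)^2 = -112
i=3: S_3 = -7 * (-4)^3 = 448
i=4: S_4 = -7 * (-4)^4 = -1792
i=5: S_5 = -7 * (-4)^5 = 7168
The first 6 terms are: [-7, 28, -112, 448, -1792, 7168]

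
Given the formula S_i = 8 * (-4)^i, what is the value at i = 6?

S_6 = 8 * (-4)^6 = 8 * 4096 = 32768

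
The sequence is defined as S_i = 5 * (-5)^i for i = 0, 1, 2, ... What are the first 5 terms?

This is a geometric sequence.
i=0: S_0 = 5 * (-5)^0 = 5
i=1: S_1 = 5 * (-5)^1 = -25
i=2: S_2 = 5 * (-5)^2 = 125
i=3: S_3 = 5 * (-5)^3 = -625
i=4: S_4 = 5 * (-5)^4 = 3125
The first 5 terms are: [5, -25, 125, -625, 3125]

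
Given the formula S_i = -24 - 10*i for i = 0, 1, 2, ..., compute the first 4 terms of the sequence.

This is an arithmetic sequence.
i=0: S_0 = -24 + -10*0 = -24
i=1: S_1 = -24 + -10*1 = -34
i=2: S_2 = -24 + -10*2 = -44
i=3: S_3 = -24 + -10*3 = -54
The first 4 terms are: [-24, -34, -44, -54]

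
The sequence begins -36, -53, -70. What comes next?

Differences: -53 - -36 = -17
This is an arithmetic sequence with common difference d = -17.
Next term = -70 + -17 = -87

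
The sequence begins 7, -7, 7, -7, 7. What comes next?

Ratios: -7 / 7 = -1.0
This is a geometric sequence with common ratio r = -1.
Next term = 7 * -1 = -7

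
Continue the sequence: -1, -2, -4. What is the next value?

Ratios: -2 / -1 = 2.0
This is a geometric sequence with common ratio r = 2.
Next term = -4 * 2 = -8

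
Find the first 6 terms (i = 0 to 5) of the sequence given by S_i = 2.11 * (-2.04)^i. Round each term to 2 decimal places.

This is a geometric sequence.
i=0: S_0 = 2.11 * (-2.04)^0 = 2.11
i=1: S_1 = 2.11 * (-2.04)^1 ≈ -4.3
i=2: S_2 = 2.11 * (-2.04)^2 ≈ 8.78
i=3: S_3 = 2.11 * (-2.04)^3 ≈ -17.91
i=4: S_4 = 2.11 * (-2.04)^4 ≈ 36.54
i=5: S_5 = 2.11 * (-2.04)^5 ≈ -74.55
The first 6 terms are: [2.11, -4.3, 8.78, -17.91, 36.54, -74.55]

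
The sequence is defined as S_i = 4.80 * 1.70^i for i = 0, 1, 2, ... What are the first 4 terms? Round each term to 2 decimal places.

This is a geometric sequence.
i=0: S_0 = 4.8 * 1.7^0 = 4.8
i=1: S_1 = 4.8 * 1.7^1 = 8.16
i=2: S_2 = 4.8 * 1.7^2 ≈ 13.87
i=3: S_3 = 4.8 * 1.7^3 ≈ 23.58
The first 4 terms are: [4.8, 8.16, 13.87, 23.58]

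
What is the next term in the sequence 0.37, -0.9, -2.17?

Differences: -0.9 - 0.37 = -1.27
This is an arithmetic sequence with common difference d = -1.27.
Next term = -2.17 + -1.27 = -3.44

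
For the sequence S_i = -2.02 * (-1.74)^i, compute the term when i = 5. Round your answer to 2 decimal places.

S_5 = -2.02 * (-1.74)^5 ≈ -2.02 * -15.9495 ≈ 32.22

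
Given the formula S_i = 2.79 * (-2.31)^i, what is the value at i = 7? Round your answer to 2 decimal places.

S_7 = 2.79 * (-2.31)^7 ≈ 2.79 * -350.9812 ≈ -979.24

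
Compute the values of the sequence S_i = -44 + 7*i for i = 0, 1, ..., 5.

This is an arithmetic sequence.
i=0: S_0 = -44 + 7*0 = -44
i=1: S_1 = -44 + 7*1 = -37
i=2: S_2 = -44 + 7*2 = -30
i=3: S_3 = -44 + 7*3 = -23
i=4: S_4 = -44 + 7*4 = -16
i=5: S_5 = -44 + 7*5 = -9
The first 6 terms are: [-44, -37, -30, -23, -16, -9]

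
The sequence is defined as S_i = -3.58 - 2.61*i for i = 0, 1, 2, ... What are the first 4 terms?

This is an arithmetic sequence.
i=0: S_0 = -3.58 + -2.61*0 = -3.58
i=1: S_1 = -3.58 + -2.61*1 = -6.19
i=2: S_2 = -3.58 + -2.61*2 = -8.8
i=3: S_3 = -3.58 + -2.61*3 = -11.41
The first 4 terms are: [-3.58, -6.19, -8.8, -11.41]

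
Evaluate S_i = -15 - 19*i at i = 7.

S_7 = -15 + -19*7 = -15 + -133 = -148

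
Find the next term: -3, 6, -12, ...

Ratios: 6 / -3 = -2.0
This is a geometric sequence with common ratio r = -2.
Next term = -12 * -2 = 24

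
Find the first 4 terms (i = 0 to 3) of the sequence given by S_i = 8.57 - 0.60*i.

This is an arithmetic sequence.
i=0: S_0 = 8.57 + -0.6*0 = 8.57
i=1: S_1 = 8.57 + -0.6*1 = 7.97
i=2: S_2 = 8.57 + -0.6*2 = 7.37
i=3: S_3 = 8.57 + -0.6*3 = 6.77
The first 4 terms are: [8.57, 7.97, 7.37, 6.77]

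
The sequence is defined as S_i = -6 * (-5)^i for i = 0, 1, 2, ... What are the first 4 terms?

This is a geometric sequence.
i=0: S_0 = -6 * (-5)^0 = -6
i=1: S_1 = -6 * (-5)^1 = 30
i=2: S_2 = -6 * (-5)^2 = -150
i=3: S_3 = -6 * (-5)^3 = 750
The first 4 terms are: [-6, 30, -150, 750]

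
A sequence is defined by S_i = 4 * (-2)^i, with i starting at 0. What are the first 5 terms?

This is a geometric sequence.
i=0: S_0 = 4 * (-2)^0 = 4
i=1: S_1 = 4 * (-2)^1 = -8
i=2: S_2 = 4 * (-2)^2 = 16
i=3: S_3 = 4 * (-2)^3 = -32
i=4: S_4 = 4 * (-2)^4 = 64
The first 5 terms are: [4, -8, 16, -32, 64]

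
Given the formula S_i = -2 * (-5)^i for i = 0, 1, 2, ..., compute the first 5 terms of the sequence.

This is a geometric sequence.
i=0: S_0 = -2 * (-5)^0 = -2
i=1: S_1 = -2 * (-5)^1 = 10
i=2: S_2 = -2 * (-5)^2 = -50
i=3: S_3 = -2 * (-5)^3 = 250
i=4: S_4 = -2 * (-5)^4 = -1250
The first 5 terms are: [-2, 10, -50, 250, -1250]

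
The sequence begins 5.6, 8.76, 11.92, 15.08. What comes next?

Differences: 8.76 - 5.6 = 3.16
This is an arithmetic sequence with common difference d = 3.16.
Next term = 15.08 + 3.16 = 18.24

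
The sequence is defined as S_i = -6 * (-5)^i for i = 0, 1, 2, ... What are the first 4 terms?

This is a geometric sequence.
i=0: S_0 = -6 * (-5)^0 = -6
i=1: S_1 = -6 * (-5)^1 = 30
i=2: S_2 = -6 * (-5)^2 = -150
i=3: S_3 = -6 * (-5)^3 = 750
The first 4 terms are: [-6, 30, -150, 750]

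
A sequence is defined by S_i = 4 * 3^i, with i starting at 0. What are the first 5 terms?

This is a geometric sequence.
i=0: S_0 = 4 * 3^0 = 4
i=1: S_1 = 4 * 3^1 = 12
i=2: S_2 = 4 * 3^2 = 36
i=3: S_3 = 4 * 3^3 = 108
i=4: S_4 = 4 * 3^4 = 324
The first 5 terms are: [4, 12, 36, 108, 324]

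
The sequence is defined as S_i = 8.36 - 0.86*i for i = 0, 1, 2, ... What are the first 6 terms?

This is an arithmetic sequence.
i=0: S_0 = 8.36 + -0.86*0 = 8.36
i=1: S_1 = 8.36 + -0.86*1 = 7.5
i=2: S_2 = 8.36 + -0.86*2 = 6.64
i=3: S_3 = 8.36 + -0.86*3 = 5.78
i=4: S_4 = 8.36 + -0.86*4 = 4.92
i=5: S_5 = 8.36 + -0.86*5 = 4.06
The first 6 terms are: [8.36, 7.5, 6.64, 5.78, 4.92, 4.06]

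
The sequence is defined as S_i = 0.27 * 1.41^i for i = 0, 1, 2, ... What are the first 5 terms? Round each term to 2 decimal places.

This is a geometric sequence.
i=0: S_0 = 0.27 * 1.41^0 = 0.27
i=1: S_1 = 0.27 * 1.41^1 ≈ 0.38
i=2: S_2 = 0.27 * 1.41^2 ≈ 0.54
i=3: S_3 = 0.27 * 1.41^3 ≈ 0.76
i=4: S_4 = 0.27 * 1.41^4 ≈ 1.07
The first 5 terms are: [0.27, 0.38, 0.54, 0.76, 1.07]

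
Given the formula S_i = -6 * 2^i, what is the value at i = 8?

S_8 = -6 * 2^8 = -6 * 256 = -1536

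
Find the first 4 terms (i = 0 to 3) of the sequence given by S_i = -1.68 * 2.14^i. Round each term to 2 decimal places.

This is a geometric sequence.
i=0: S_0 = -1.68 * 2.14^0 = -1.68
i=1: S_1 = -1.68 * 2.14^1 ≈ -3.6
i=2: S_2 = -1.68 * 2.14^2 ≈ -7.69
i=3: S_3 = -1.68 * 2.14^3 ≈ -16.46
The first 4 terms are: [-1.68, -3.6, -7.69, -16.46]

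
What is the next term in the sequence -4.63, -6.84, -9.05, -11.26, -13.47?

Differences: -6.84 - -4.63 = -2.21
This is an arithmetic sequence with common difference d = -2.21.
Next term = -13.47 + -2.21 = -15.68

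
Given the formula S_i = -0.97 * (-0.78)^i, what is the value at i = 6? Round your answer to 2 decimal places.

S_6 = -0.97 * (-0.78)^6 ≈ -0.97 * 0.2252 ≈ -0.22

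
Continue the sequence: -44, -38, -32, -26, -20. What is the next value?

Differences: -38 - -44 = 6
This is an arithmetic sequence with common difference d = 6.
Next term = -20 + 6 = -14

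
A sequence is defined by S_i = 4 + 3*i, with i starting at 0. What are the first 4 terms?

This is an arithmetic sequence.
i=0: S_0 = 4 + 3*0 = 4
i=1: S_1 = 4 + 3*1 = 7
i=2: S_2 = 4 + 3*2 = 10
i=3: S_3 = 4 + 3*3 = 13
The first 4 terms are: [4, 7, 10, 13]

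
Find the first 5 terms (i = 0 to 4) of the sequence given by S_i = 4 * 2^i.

This is a geometric sequence.
i=0: S_0 = 4 * 2^0 = 4
i=1: S_1 = 4 * 2^1 = 8
i=2: S_2 = 4 * 2^2 = 16
i=3: S_3 = 4 * 2^3 = 32
i=4: S_4 = 4 * 2^4 = 64
The first 5 terms are: [4, 8, 16, 32, 64]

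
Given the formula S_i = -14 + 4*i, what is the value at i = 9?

S_9 = -14 + 4*9 = -14 + 36 = 22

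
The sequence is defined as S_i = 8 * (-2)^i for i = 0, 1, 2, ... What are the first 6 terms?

This is a geometric sequence.
i=0: S_0 = 8 * (-2)^0 = 8
i=1: S_1 = 8 * (-2)^1 = -16
i=2: S_2 = 8 * (-2)^2 = 32
i=3: S_3 = 8 * (-2)^3 = -64
i=4: S_4 = 8 * (-2)^4 = 128
i=5: S_5 = 8 * (-2)^5 = -256
The first 6 terms are: [8, -16, 32, -64, 128, -256]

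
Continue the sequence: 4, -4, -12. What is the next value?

Differences: -4 - 4 = -8
This is an arithmetic sequence with common difference d = -8.
Next term = -12 + -8 = -20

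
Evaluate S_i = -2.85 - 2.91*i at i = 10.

S_10 = -2.85 + -2.91*10 = -2.85 + -29.1 = -31.95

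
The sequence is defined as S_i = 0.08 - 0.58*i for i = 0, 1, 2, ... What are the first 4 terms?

This is an arithmetic sequence.
i=0: S_0 = 0.08 + -0.58*0 = 0.08
i=1: S_1 = 0.08 + -0.58*1 = -0.5
i=2: S_2 = 0.08 + -0.58*2 = -1.08
i=3: S_3 = 0.08 + -0.58*3 = -1.66
The first 4 terms are: [0.08, -0.5, -1.08, -1.66]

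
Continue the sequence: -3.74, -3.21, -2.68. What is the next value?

Differences: -3.21 - -3.74 = 0.53
This is an arithmetic sequence with common difference d = 0.53.
Next term = -2.68 + 0.53 = -2.15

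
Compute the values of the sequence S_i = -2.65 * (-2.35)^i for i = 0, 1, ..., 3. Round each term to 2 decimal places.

This is a geometric sequence.
i=0: S_0 = -2.65 * (-2.35)^0 = -2.65
i=1: S_1 = -2.65 * (-2.35)^1 ≈ 6.23
i=2: S_2 = -2.65 * (-2.35)^2 ≈ -14.63
i=3: S_3 = -2.65 * (-2.35)^3 ≈ 34.39
The first 4 terms are: [-2.65, 6.23, -14.63, 34.39]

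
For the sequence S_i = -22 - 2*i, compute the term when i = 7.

S_7 = -22 + -2*7 = -22 + -14 = -36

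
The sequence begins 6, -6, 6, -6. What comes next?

Ratios: -6 / 6 = -1.0
This is a geometric sequence with common ratio r = -1.
Next term = -6 * -1 = 6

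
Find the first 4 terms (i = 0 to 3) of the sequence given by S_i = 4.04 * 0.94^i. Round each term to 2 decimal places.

This is a geometric sequence.
i=0: S_0 = 4.04 * 0.94^0 = 4.04
i=1: S_1 = 4.04 * 0.94^1 ≈ 3.8
i=2: S_2 = 4.04 * 0.94^2 ≈ 3.57
i=3: S_3 = 4.04 * 0.94^3 ≈ 3.36
The first 4 terms are: [4.04, 3.8, 3.57, 3.36]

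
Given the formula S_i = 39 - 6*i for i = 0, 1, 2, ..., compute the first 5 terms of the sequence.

This is an arithmetic sequence.
i=0: S_0 = 39 + -6*0 = 39
i=1: S_1 = 39 + -6*1 = 33
i=2: S_2 = 39 + -6*2 = 27
i=3: S_3 = 39 + -6*3 = 21
i=4: S_4 = 39 + -6*4 = 15
The first 5 terms are: [39, 33, 27, 21, 15]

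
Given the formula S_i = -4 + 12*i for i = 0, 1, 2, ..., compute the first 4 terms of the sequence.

This is an arithmetic sequence.
i=0: S_0 = -4 + 12*0 = -4
i=1: S_1 = -4 + 12*1 = 8
i=2: S_2 = -4 + 12*2 = 20
i=3: S_3 = -4 + 12*3 = 32
The first 4 terms are: [-4, 8, 20, 32]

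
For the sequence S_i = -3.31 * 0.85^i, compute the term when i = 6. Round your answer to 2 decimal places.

S_6 = -3.31 * 0.85^6 ≈ -3.31 * 0.3771 ≈ -1.25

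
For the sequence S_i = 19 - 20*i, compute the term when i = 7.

S_7 = 19 + -20*7 = 19 + -140 = -121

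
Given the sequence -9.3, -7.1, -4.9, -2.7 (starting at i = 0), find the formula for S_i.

Check differences: -7.1 - -9.3 = 2.2
-4.9 - -7.1 = 2.2
Common difference d = 2.2.
First term a = -9.3.
Formula: S_i = -9.30 + 2.20*i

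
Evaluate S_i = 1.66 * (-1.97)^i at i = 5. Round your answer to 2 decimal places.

S_5 = 1.66 * (-1.97)^5 ≈ 1.66 * -29.6709 ≈ -49.25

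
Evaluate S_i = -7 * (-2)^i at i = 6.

S_6 = -7 * (-2)^6 = -7 * 64 = -448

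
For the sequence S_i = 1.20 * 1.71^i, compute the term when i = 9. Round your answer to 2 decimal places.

S_9 = 1.2 * 1.71^9 ≈ 1.2 * 125.0158 ≈ 150.02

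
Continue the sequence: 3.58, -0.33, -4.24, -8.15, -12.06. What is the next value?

Differences: -0.33 - 3.58 = -3.91
This is an arithmetic sequence with common difference d = -3.91.
Next term = -12.06 + -3.91 = -15.97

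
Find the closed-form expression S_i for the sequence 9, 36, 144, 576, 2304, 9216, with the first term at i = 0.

Check ratios: 36 / 9 = 4.0
Common ratio r = 4.
First term a = 9.
Formula: S_i = 9 * 4^i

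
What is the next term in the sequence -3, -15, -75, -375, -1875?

Ratios: -15 / -3 = 5.0
This is a geometric sequence with common ratio r = 5.
Next term = -1875 * 5 = -9375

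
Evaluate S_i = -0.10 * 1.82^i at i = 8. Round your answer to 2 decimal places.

S_8 = -0.1 * 1.82^8 ≈ -0.1 * 120.3846 ≈ -12.04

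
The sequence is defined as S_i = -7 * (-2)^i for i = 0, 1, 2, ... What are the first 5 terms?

This is a geometric sequence.
i=0: S_0 = -7 * (-2)^0 = -7
i=1: S_1 = -7 * (-2)^1 = 14
i=2: S_2 = -7 * (-2)^2 = -28
i=3: S_3 = -7 * (-2)^3 = 56
i=4: S_4 = -7 * (-2)^4 = -112
The first 5 terms are: [-7, 14, -28, 56, -112]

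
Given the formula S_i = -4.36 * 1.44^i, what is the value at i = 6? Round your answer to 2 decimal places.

S_6 = -4.36 * 1.44^6 ≈ -4.36 * 8.9161 ≈ -38.87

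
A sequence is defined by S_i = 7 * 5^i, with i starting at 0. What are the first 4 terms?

This is a geometric sequence.
i=0: S_0 = 7 * 5^0 = 7
i=1: S_1 = 7 * 5^1 = 35
i=2: S_2 = 7 * 5^2 = 175
i=3: S_3 = 7 * 5^3 = 875
The first 4 terms are: [7, 35, 175, 875]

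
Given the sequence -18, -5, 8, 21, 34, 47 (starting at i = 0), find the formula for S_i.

Check differences: -5 - -18 = 13
8 - -5 = 13
Common difference d = 13.
First term a = -18.
Formula: S_i = -18 + 13*i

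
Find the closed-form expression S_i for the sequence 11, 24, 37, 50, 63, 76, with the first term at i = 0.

Check differences: 24 - 11 = 13
37 - 24 = 13
Common difference d = 13.
First term a = 11.
Formula: S_i = 11 + 13*i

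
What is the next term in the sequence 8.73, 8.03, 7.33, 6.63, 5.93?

Differences: 8.03 - 8.73 = -0.7
This is an arithmetic sequence with common difference d = -0.7.
Next term = 5.93 + -0.7 = 5.23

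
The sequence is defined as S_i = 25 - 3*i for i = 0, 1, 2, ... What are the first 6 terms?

This is an arithmetic sequence.
i=0: S_0 = 25 + -3*0 = 25
i=1: S_1 = 25 + -3*1 = 22
i=2: S_2 = 25 + -3*2 = 19
i=3: S_3 = 25 + -3*3 = 16
i=4: S_4 = 25 + -3*4 = 13
i=5: S_5 = 25 + -3*5 = 10
The first 6 terms are: [25, 22, 19, 16, 13, 10]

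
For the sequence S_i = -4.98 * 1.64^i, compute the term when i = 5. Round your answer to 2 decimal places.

S_5 = -4.98 * 1.64^5 ≈ -4.98 * 11.8637 ≈ -59.08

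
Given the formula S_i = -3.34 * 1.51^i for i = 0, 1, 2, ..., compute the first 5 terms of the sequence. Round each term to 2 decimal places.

This is a geometric sequence.
i=0: S_0 = -3.34 * 1.51^0 = -3.34
i=1: S_1 = -3.34 * 1.51^1 ≈ -5.04
i=2: S_2 = -3.34 * 1.51^2 ≈ -7.62
i=3: S_3 = -3.34 * 1.51^3 ≈ -11.5
i=4: S_4 = -3.34 * 1.51^4 ≈ -17.36
The first 5 terms are: [-3.34, -5.04, -7.62, -11.5, -17.36]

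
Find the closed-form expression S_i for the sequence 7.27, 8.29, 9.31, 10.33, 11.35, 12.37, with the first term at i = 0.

Check differences: 8.29 - 7.27 = 1.02
9.31 - 8.29 = 1.02
Common difference d = 1.02.
First term a = 7.27.
Formula: S_i = 7.27 + 1.02*i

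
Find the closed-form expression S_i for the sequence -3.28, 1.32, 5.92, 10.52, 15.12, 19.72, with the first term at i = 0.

Check differences: 1.32 - -3.28 = 4.6
5.92 - 1.32 = 4.6
Common difference d = 4.6.
First term a = -3.28.
Formula: S_i = -3.28 + 4.60*i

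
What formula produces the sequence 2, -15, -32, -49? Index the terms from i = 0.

Check differences: -15 - 2 = -17
-32 - -15 = -17
Common difference d = -17.
First term a = 2.
Formula: S_i = 2 - 17*i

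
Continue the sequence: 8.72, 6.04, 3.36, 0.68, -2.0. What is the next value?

Differences: 6.04 - 8.72 = -2.68
This is an arithmetic sequence with common difference d = -2.68.
Next term = -2.0 + -2.68 = -4.68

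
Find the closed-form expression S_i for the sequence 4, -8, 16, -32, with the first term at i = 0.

Check ratios: -8 / 4 = -2.0
Common ratio r = -2.
First term a = 4.
Formula: S_i = 4 * (-2)^i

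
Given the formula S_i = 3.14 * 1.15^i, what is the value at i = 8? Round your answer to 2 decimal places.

S_8 = 3.14 * 1.15^8 ≈ 3.14 * 3.059 ≈ 9.61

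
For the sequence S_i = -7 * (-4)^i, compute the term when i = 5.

S_5 = -7 * (-4)^5 = -7 * -1024 = 7168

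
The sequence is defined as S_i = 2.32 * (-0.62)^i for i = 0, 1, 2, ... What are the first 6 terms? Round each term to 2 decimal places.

This is a geometric sequence.
i=0: S_0 = 2.32 * (-0.62)^0 = 2.32
i=1: S_1 = 2.32 * (-0.62)^1 ≈ -1.44
i=2: S_2 = 2.32 * (-0.62)^2 ≈ 0.89
i=3: S_3 = 2.32 * (-0.62)^3 ≈ -0.55
i=4: S_4 = 2.32 * (-0.62)^4 ≈ 0.34
i=5: S_5 = 2.32 * (-0.62)^5 ≈ -0.21
The first 6 terms are: [2.32, -1.44, 0.89, -0.55, 0.34, -0.21]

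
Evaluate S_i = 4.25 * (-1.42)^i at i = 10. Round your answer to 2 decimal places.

S_10 = 4.25 * (-1.42)^10 ≈ 4.25 * 33.3337 ≈ 141.67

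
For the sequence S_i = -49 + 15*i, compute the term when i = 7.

S_7 = -49 + 15*7 = -49 + 105 = 56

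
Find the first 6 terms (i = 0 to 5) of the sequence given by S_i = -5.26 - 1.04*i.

This is an arithmetic sequence.
i=0: S_0 = -5.26 + -1.04*0 = -5.26
i=1: S_1 = -5.26 + -1.04*1 = -6.3
i=2: S_2 = -5.26 + -1.04*2 = -7.34
i=3: S_3 = -5.26 + -1.04*3 = -8.38
i=4: S_4 = -5.26 + -1.04*4 = -9.42
i=5: S_5 = -5.26 + -1.04*5 = -10.46
The first 6 terms are: [-5.26, -6.3, -7.34, -8.38, -9.42, -10.46]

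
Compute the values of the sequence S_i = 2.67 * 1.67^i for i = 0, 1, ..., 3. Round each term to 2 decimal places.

This is a geometric sequence.
i=0: S_0 = 2.67 * 1.67^0 = 2.67
i=1: S_1 = 2.67 * 1.67^1 ≈ 4.46
i=2: S_2 = 2.67 * 1.67^2 ≈ 7.45
i=3: S_3 = 2.67 * 1.67^3 ≈ 12.44
The first 4 terms are: [2.67, 4.46, 7.45, 12.44]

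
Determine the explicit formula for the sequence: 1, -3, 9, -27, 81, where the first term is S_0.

Check ratios: -3 / 1 = -3.0
Common ratio r = -3.
First term a = 1.
Formula: S_i = 1 * (-3)^i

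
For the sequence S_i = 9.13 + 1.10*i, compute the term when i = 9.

S_9 = 9.13 + 1.1*9 = 9.13 + 9.9 = 19.03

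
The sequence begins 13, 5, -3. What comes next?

Differences: 5 - 13 = -8
This is an arithmetic sequence with common difference d = -8.
Next term = -3 + -8 = -11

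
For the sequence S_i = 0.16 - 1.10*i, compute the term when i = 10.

S_10 = 0.16 + -1.1*10 = 0.16 + -11.0 = -10.84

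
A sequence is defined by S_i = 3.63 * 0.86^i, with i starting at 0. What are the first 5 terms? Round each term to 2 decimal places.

This is a geometric sequence.
i=0: S_0 = 3.63 * 0.86^0 = 3.63
i=1: S_1 = 3.63 * 0.86^1 ≈ 3.12
i=2: S_2 = 3.63 * 0.86^2 ≈ 2.68
i=3: S_3 = 3.63 * 0.86^3 ≈ 2.31
i=4: S_4 = 3.63 * 0.86^4 ≈ 1.99
The first 5 terms are: [3.63, 3.12, 2.68, 2.31, 1.99]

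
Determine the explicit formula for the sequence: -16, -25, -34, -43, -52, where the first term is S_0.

Check differences: -25 - -16 = -9
-34 - -25 = -9
Common difference d = -9.
First term a = -16.
Formula: S_i = -16 - 9*i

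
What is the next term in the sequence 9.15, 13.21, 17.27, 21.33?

Differences: 13.21 - 9.15 = 4.06
This is an arithmetic sequence with common difference d = 4.06.
Next term = 21.33 + 4.06 = 25.39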